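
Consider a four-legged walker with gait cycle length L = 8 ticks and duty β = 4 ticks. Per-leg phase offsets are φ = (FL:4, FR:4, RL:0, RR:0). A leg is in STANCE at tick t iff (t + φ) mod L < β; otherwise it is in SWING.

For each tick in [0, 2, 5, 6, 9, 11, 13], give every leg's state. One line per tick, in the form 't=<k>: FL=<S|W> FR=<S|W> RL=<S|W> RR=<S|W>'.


t=0: FL=W FR=W RL=S RR=S
t=2: FL=W FR=W RL=S RR=S
t=5: FL=S FR=S RL=W RR=W
t=6: FL=S FR=S RL=W RR=W
t=9: FL=W FR=W RL=S RR=S
t=11: FL=W FR=W RL=S RR=S
t=13: FL=S FR=S RL=W RR=W

t=0: phase=(4,4,0,0) vs β=4 → FL=W FR=W RL=S RR=S
t=2: phase=(6,6,2,2) vs β=4 → FL=W FR=W RL=S RR=S
t=5: phase=(1,1,5,5) vs β=4 → FL=S FR=S RL=W RR=W
t=6: phase=(2,2,6,6) vs β=4 → FL=S FR=S RL=W RR=W
t=9: phase=(5,5,1,1) vs β=4 → FL=W FR=W RL=S RR=S
t=11: phase=(7,7,3,3) vs β=4 → FL=W FR=W RL=S RR=S
t=13: phase=(1,1,5,5) vs β=4 → FL=S FR=S RL=W RR=W


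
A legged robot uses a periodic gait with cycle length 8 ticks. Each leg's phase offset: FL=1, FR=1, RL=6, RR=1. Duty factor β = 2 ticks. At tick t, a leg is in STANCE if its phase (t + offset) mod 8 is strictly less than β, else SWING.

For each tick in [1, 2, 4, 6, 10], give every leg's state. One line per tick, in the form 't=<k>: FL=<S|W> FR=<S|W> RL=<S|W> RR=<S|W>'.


t=1: FL=W FR=W RL=W RR=W
t=2: FL=W FR=W RL=S RR=W
t=4: FL=W FR=W RL=W RR=W
t=6: FL=W FR=W RL=W RR=W
t=10: FL=W FR=W RL=S RR=W

t=1: phase=(2,2,7,2) vs β=2 → FL=W FR=W RL=W RR=W
t=2: phase=(3,3,0,3) vs β=2 → FL=W FR=W RL=S RR=W
t=4: phase=(5,5,2,5) vs β=2 → FL=W FR=W RL=W RR=W
t=6: phase=(7,7,4,7) vs β=2 → FL=W FR=W RL=W RR=W
t=10: phase=(3,3,0,3) vs β=2 → FL=W FR=W RL=S RR=W


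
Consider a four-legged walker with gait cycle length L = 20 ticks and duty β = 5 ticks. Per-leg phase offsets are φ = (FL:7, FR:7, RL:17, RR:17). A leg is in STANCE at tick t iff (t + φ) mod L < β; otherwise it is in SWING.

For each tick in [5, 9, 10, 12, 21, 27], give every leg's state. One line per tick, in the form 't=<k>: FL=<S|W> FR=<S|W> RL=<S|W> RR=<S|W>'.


t=5: phase=(12,12,2,2) vs β=5 → FL=W FR=W RL=S RR=S
t=9: phase=(16,16,6,6) vs β=5 → FL=W FR=W RL=W RR=W
t=10: phase=(17,17,7,7) vs β=5 → FL=W FR=W RL=W RR=W
t=12: phase=(19,19,9,9) vs β=5 → FL=W FR=W RL=W RR=W
t=21: phase=(8,8,18,18) vs β=5 → FL=W FR=W RL=W RR=W
t=27: phase=(14,14,4,4) vs β=5 → FL=W FR=W RL=S RR=S

t=5: FL=W FR=W RL=S RR=S
t=9: FL=W FR=W RL=W RR=W
t=10: FL=W FR=W RL=W RR=W
t=12: FL=W FR=W RL=W RR=W
t=21: FL=W FR=W RL=W RR=W
t=27: FL=W FR=W RL=S RR=S


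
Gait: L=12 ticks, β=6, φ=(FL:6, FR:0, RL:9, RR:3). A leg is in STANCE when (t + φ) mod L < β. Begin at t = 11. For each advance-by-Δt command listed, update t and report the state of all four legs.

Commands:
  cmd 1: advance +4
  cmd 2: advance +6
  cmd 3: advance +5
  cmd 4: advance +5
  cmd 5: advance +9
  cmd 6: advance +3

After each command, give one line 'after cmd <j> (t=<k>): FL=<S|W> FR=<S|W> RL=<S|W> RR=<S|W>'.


after cmd 1 (t=15): FL=W FR=S RL=S RR=W
after cmd 2 (t=21): FL=S FR=W RL=W RR=S
after cmd 3 (t=26): FL=W FR=S RL=W RR=S
after cmd 4 (t=31): FL=S FR=W RL=S RR=W
after cmd 5 (t=40): FL=W FR=S RL=S RR=W
after cmd 6 (t=43): FL=S FR=W RL=S RR=W

start t=11: FL=S FR=W RL=W RR=S
cmd 1: advance +4 → t=15, phase=(9,3,0,6) → FL=W FR=S RL=S RR=W
cmd 2: advance +6 → t=21, phase=(3,9,6,0) → FL=S FR=W RL=W RR=S
cmd 3: advance +5 → t=26, phase=(8,2,11,5) → FL=W FR=S RL=W RR=S
cmd 4: advance +5 → t=31, phase=(1,7,4,10) → FL=S FR=W RL=S RR=W
cmd 5: advance +9 → t=40, phase=(10,4,1,7) → FL=W FR=S RL=S RR=W
cmd 6: advance +3 → t=43, phase=(1,7,4,10) → FL=S FR=W RL=S RR=W


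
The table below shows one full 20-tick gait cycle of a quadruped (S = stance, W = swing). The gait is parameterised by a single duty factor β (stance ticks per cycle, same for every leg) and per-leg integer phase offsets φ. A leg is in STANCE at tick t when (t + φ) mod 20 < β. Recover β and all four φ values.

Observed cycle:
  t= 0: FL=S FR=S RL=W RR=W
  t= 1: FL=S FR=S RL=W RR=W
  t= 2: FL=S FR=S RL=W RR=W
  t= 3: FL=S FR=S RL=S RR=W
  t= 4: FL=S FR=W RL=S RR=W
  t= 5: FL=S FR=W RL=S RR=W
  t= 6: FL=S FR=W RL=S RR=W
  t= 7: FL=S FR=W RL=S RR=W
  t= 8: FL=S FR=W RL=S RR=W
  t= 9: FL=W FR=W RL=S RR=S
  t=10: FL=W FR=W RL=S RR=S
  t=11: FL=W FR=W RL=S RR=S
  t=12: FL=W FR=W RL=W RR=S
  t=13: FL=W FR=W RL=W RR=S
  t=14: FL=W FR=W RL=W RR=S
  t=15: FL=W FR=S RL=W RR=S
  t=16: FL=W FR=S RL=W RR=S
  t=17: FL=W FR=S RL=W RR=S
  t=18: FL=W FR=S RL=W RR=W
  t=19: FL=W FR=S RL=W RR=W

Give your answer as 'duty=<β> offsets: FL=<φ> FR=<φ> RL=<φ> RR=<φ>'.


duty=9 offsets: FL=0 FR=5 RL=17 RR=11

duty β = stance ticks per leg = 9
FL: stance ticks = 9; W→S at t=0 → φ=0
FR: stance ticks = 9; W→S at t=15 → φ=5
RL: stance ticks = 9; W→S at t=3 → φ=17
RR: stance ticks = 9; W→S at t=9 → φ=11


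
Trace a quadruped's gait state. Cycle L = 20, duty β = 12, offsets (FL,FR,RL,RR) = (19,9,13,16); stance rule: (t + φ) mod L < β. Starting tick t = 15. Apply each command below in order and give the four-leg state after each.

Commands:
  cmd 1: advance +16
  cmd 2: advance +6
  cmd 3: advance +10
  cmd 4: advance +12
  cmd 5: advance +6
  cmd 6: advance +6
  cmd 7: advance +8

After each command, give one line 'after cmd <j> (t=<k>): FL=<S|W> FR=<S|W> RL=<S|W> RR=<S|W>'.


start t=15: FL=W FR=S RL=S RR=S
cmd 1: advance +16 → t=31, phase=(10,0,4,7) → FL=S FR=S RL=S RR=S
cmd 2: advance +6 → t=37, phase=(16,6,10,13) → FL=W FR=S RL=S RR=W
cmd 3: advance +10 → t=47, phase=(6,16,0,3) → FL=S FR=W RL=S RR=S
cmd 4: advance +12 → t=59, phase=(18,8,12,15) → FL=W FR=S RL=W RR=W
cmd 5: advance +6 → t=65, phase=(4,14,18,1) → FL=S FR=W RL=W RR=S
cmd 6: advance +6 → t=71, phase=(10,0,4,7) → FL=S FR=S RL=S RR=S
cmd 7: advance +8 → t=79, phase=(18,8,12,15) → FL=W FR=S RL=W RR=W

after cmd 1 (t=31): FL=S FR=S RL=S RR=S
after cmd 2 (t=37): FL=W FR=S RL=S RR=W
after cmd 3 (t=47): FL=S FR=W RL=S RR=S
after cmd 4 (t=59): FL=W FR=S RL=W RR=W
after cmd 5 (t=65): FL=S FR=W RL=W RR=S
after cmd 6 (t=71): FL=S FR=S RL=S RR=S
after cmd 7 (t=79): FL=W FR=S RL=W RR=W


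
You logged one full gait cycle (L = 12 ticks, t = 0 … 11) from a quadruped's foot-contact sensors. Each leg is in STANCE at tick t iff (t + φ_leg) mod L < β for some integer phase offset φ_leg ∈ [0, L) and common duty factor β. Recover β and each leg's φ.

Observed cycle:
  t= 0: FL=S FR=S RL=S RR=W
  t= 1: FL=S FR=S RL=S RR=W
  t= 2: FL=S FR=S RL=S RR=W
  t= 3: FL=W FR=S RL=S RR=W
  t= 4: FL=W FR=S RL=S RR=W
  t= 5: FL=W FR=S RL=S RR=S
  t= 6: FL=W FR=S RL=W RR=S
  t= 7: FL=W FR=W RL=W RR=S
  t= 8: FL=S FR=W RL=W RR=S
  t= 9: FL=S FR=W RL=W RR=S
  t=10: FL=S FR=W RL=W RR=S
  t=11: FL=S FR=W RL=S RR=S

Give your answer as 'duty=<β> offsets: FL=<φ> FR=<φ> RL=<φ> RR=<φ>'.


duty β = stance ticks per leg = 7
FL: stance ticks = 7; W→S at t=8 → φ=4
FR: stance ticks = 7; W→S at t=0 → φ=0
RL: stance ticks = 7; W→S at t=11 → φ=1
RR: stance ticks = 7; W→S at t=5 → φ=7

duty=7 offsets: FL=4 FR=0 RL=1 RR=7


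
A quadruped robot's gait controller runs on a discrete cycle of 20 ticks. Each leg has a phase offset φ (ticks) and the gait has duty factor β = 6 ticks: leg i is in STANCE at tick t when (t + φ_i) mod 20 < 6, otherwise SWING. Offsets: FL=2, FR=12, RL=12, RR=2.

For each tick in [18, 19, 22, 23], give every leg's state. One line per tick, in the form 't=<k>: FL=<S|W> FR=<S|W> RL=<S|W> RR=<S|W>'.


t=18: FL=S FR=W RL=W RR=S
t=19: FL=S FR=W RL=W RR=S
t=22: FL=S FR=W RL=W RR=S
t=23: FL=S FR=W RL=W RR=S

t=18: phase=(0,10,10,0) vs β=6 → FL=S FR=W RL=W RR=S
t=19: phase=(1,11,11,1) vs β=6 → FL=S FR=W RL=W RR=S
t=22: phase=(4,14,14,4) vs β=6 → FL=S FR=W RL=W RR=S
t=23: phase=(5,15,15,5) vs β=6 → FL=S FR=W RL=W RR=S


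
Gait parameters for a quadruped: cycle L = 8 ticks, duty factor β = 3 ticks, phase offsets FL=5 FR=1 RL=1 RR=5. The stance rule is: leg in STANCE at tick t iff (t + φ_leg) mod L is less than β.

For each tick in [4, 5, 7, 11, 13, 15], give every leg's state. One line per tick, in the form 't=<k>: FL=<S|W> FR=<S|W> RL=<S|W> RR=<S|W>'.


t=4: FL=S FR=W RL=W RR=S
t=5: FL=S FR=W RL=W RR=S
t=7: FL=W FR=S RL=S RR=W
t=11: FL=S FR=W RL=W RR=S
t=13: FL=S FR=W RL=W RR=S
t=15: FL=W FR=S RL=S RR=W

t=4: phase=(1,5,5,1) vs β=3 → FL=S FR=W RL=W RR=S
t=5: phase=(2,6,6,2) vs β=3 → FL=S FR=W RL=W RR=S
t=7: phase=(4,0,0,4) vs β=3 → FL=W FR=S RL=S RR=W
t=11: phase=(0,4,4,0) vs β=3 → FL=S FR=W RL=W RR=S
t=13: phase=(2,6,6,2) vs β=3 → FL=S FR=W RL=W RR=S
t=15: phase=(4,0,0,4) vs β=3 → FL=W FR=S RL=S RR=W


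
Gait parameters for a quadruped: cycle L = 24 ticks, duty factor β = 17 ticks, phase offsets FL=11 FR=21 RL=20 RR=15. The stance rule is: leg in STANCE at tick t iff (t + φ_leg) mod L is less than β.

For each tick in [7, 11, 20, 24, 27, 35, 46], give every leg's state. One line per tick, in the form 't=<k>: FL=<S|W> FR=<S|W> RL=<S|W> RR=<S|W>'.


t=7: FL=W FR=S RL=S RR=W
t=11: FL=W FR=S RL=S RR=S
t=20: FL=S FR=W RL=S RR=S
t=24: FL=S FR=W RL=W RR=S
t=27: FL=S FR=S RL=W RR=W
t=35: FL=W FR=S RL=S RR=S
t=46: FL=S FR=W RL=W RR=S

t=7: phase=(18,4,3,22) vs β=17 → FL=W FR=S RL=S RR=W
t=11: phase=(22,8,7,2) vs β=17 → FL=W FR=S RL=S RR=S
t=20: phase=(7,17,16,11) vs β=17 → FL=S FR=W RL=S RR=S
t=24: phase=(11,21,20,15) vs β=17 → FL=S FR=W RL=W RR=S
t=27: phase=(14,0,23,18) vs β=17 → FL=S FR=S RL=W RR=W
t=35: phase=(22,8,7,2) vs β=17 → FL=W FR=S RL=S RR=S
t=46: phase=(9,19,18,13) vs β=17 → FL=S FR=W RL=W RR=S


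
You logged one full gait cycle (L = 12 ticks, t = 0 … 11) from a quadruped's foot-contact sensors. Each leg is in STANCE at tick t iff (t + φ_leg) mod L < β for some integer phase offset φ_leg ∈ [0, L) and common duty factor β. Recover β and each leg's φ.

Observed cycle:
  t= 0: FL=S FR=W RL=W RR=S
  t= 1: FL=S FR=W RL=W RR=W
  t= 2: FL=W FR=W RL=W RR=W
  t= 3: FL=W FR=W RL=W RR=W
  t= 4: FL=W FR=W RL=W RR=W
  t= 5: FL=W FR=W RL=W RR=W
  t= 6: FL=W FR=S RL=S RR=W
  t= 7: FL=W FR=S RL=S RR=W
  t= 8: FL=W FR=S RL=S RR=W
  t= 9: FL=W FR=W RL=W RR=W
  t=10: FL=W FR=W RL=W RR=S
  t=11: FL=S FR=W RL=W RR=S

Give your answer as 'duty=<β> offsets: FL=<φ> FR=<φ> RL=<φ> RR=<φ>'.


duty β = stance ticks per leg = 3
FL: stance ticks = 3; W→S at t=11 → φ=1
FR: stance ticks = 3; W→S at t=6 → φ=6
RL: stance ticks = 3; W→S at t=6 → φ=6
RR: stance ticks = 3; W→S at t=10 → φ=2

duty=3 offsets: FL=1 FR=6 RL=6 RR=2


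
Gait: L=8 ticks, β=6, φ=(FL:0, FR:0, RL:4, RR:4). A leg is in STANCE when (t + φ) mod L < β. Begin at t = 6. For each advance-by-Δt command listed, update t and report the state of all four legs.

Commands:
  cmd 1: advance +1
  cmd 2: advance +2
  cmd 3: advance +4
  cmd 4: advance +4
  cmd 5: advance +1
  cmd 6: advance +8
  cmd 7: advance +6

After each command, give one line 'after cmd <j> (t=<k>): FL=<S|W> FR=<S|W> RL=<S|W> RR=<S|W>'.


after cmd 1 (t=7): FL=W FR=W RL=S RR=S
after cmd 2 (t=9): FL=S FR=S RL=S RR=S
after cmd 3 (t=13): FL=S FR=S RL=S RR=S
after cmd 4 (t=17): FL=S FR=S RL=S RR=S
after cmd 5 (t=18): FL=S FR=S RL=W RR=W
after cmd 6 (t=26): FL=S FR=S RL=W RR=W
after cmd 7 (t=32): FL=S FR=S RL=S RR=S

start t=6: FL=W FR=W RL=S RR=S
cmd 1: advance +1 → t=7, phase=(7,7,3,3) → FL=W FR=W RL=S RR=S
cmd 2: advance +2 → t=9, phase=(1,1,5,5) → FL=S FR=S RL=S RR=S
cmd 3: advance +4 → t=13, phase=(5,5,1,1) → FL=S FR=S RL=S RR=S
cmd 4: advance +4 → t=17, phase=(1,1,5,5) → FL=S FR=S RL=S RR=S
cmd 5: advance +1 → t=18, phase=(2,2,6,6) → FL=S FR=S RL=W RR=W
cmd 6: advance +8 → t=26, phase=(2,2,6,6) → FL=S FR=S RL=W RR=W
cmd 7: advance +6 → t=32, phase=(0,0,4,4) → FL=S FR=S RL=S RR=S


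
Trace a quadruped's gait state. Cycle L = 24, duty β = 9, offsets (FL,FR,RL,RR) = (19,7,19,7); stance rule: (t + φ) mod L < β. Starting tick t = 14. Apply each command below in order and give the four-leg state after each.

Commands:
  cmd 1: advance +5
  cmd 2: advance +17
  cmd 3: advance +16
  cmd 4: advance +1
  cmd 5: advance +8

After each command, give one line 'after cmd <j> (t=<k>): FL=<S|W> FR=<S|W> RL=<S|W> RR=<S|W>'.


start t=14: FL=W FR=W RL=W RR=W
cmd 1: advance +5 → t=19, phase=(14,2,14,2) → FL=W FR=S RL=W RR=S
cmd 2: advance +17 → t=36, phase=(7,19,7,19) → FL=S FR=W RL=S RR=W
cmd 3: advance +16 → t=52, phase=(23,11,23,11) → FL=W FR=W RL=W RR=W
cmd 4: advance +1 → t=53, phase=(0,12,0,12) → FL=S FR=W RL=S RR=W
cmd 5: advance +8 → t=61, phase=(8,20,8,20) → FL=S FR=W RL=S RR=W

after cmd 1 (t=19): FL=W FR=S RL=W RR=S
after cmd 2 (t=36): FL=S FR=W RL=S RR=W
after cmd 3 (t=52): FL=W FR=W RL=W RR=W
after cmd 4 (t=53): FL=S FR=W RL=S RR=W
after cmd 5 (t=61): FL=S FR=W RL=S RR=W


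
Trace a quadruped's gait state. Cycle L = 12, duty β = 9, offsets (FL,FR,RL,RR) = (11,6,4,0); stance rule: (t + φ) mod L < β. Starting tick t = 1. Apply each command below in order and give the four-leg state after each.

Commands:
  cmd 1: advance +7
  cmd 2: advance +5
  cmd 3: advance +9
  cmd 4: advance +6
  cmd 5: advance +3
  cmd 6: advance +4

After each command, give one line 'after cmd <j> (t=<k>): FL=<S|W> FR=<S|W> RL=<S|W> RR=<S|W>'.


start t=1: FL=S FR=S RL=S RR=S
cmd 1: advance +7 → t=8, phase=(7,2,0,8) → FL=S FR=S RL=S RR=S
cmd 2: advance +5 → t=13, phase=(0,7,5,1) → FL=S FR=S RL=S RR=S
cmd 3: advance +9 → t=22, phase=(9,4,2,10) → FL=W FR=S RL=S RR=W
cmd 4: advance +6 → t=28, phase=(3,10,8,4) → FL=S FR=W RL=S RR=S
cmd 5: advance +3 → t=31, phase=(6,1,11,7) → FL=S FR=S RL=W RR=S
cmd 6: advance +4 → t=35, phase=(10,5,3,11) → FL=W FR=S RL=S RR=W

after cmd 1 (t=8): FL=S FR=S RL=S RR=S
after cmd 2 (t=13): FL=S FR=S RL=S RR=S
after cmd 3 (t=22): FL=W FR=S RL=S RR=W
after cmd 4 (t=28): FL=S FR=W RL=S RR=S
after cmd 5 (t=31): FL=S FR=S RL=W RR=S
after cmd 6 (t=35): FL=W FR=S RL=S RR=W


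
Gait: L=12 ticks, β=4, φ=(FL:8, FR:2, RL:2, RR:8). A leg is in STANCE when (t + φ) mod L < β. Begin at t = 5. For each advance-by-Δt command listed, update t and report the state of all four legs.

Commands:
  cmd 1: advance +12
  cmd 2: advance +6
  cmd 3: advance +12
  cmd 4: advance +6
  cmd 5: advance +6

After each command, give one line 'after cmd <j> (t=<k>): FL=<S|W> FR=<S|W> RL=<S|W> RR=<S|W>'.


start t=5: FL=S FR=W RL=W RR=S
cmd 1: advance +12 → t=17, phase=(1,7,7,1) → FL=S FR=W RL=W RR=S
cmd 2: advance +6 → t=23, phase=(7,1,1,7) → FL=W FR=S RL=S RR=W
cmd 3: advance +12 → t=35, phase=(7,1,1,7) → FL=W FR=S RL=S RR=W
cmd 4: advance +6 → t=41, phase=(1,7,7,1) → FL=S FR=W RL=W RR=S
cmd 5: advance +6 → t=47, phase=(7,1,1,7) → FL=W FR=S RL=S RR=W

after cmd 1 (t=17): FL=S FR=W RL=W RR=S
after cmd 2 (t=23): FL=W FR=S RL=S RR=W
after cmd 3 (t=35): FL=W FR=S RL=S RR=W
after cmd 4 (t=41): FL=S FR=W RL=W RR=S
after cmd 5 (t=47): FL=W FR=S RL=S RR=W


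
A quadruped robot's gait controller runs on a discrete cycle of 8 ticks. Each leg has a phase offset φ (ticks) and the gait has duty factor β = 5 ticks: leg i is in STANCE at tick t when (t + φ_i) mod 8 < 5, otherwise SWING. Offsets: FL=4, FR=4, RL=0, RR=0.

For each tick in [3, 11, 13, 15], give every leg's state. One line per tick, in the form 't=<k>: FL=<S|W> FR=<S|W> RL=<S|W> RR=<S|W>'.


t=3: phase=(7,7,3,3) vs β=5 → FL=W FR=W RL=S RR=S
t=11: phase=(7,7,3,3) vs β=5 → FL=W FR=W RL=S RR=S
t=13: phase=(1,1,5,5) vs β=5 → FL=S FR=S RL=W RR=W
t=15: phase=(3,3,7,7) vs β=5 → FL=S FR=S RL=W RR=W

t=3: FL=W FR=W RL=S RR=S
t=11: FL=W FR=W RL=S RR=S
t=13: FL=S FR=S RL=W RR=W
t=15: FL=S FR=S RL=W RR=W


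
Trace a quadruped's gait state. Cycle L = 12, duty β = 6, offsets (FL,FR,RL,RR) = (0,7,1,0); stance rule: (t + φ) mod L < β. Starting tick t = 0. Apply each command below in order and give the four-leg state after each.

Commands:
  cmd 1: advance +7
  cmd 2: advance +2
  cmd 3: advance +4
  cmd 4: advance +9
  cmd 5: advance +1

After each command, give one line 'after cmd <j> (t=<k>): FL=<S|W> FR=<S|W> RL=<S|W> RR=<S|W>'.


after cmd 1 (t=7): FL=W FR=S RL=W RR=W
after cmd 2 (t=9): FL=W FR=S RL=W RR=W
after cmd 3 (t=13): FL=S FR=W RL=S RR=S
after cmd 4 (t=22): FL=W FR=S RL=W RR=W
after cmd 5 (t=23): FL=W FR=W RL=S RR=W

start t=0: FL=S FR=W RL=S RR=S
cmd 1: advance +7 → t=7, phase=(7,2,8,7) → FL=W FR=S RL=W RR=W
cmd 2: advance +2 → t=9, phase=(9,4,10,9) → FL=W FR=S RL=W RR=W
cmd 3: advance +4 → t=13, phase=(1,8,2,1) → FL=S FR=W RL=S RR=S
cmd 4: advance +9 → t=22, phase=(10,5,11,10) → FL=W FR=S RL=W RR=W
cmd 5: advance +1 → t=23, phase=(11,6,0,11) → FL=W FR=W RL=S RR=W


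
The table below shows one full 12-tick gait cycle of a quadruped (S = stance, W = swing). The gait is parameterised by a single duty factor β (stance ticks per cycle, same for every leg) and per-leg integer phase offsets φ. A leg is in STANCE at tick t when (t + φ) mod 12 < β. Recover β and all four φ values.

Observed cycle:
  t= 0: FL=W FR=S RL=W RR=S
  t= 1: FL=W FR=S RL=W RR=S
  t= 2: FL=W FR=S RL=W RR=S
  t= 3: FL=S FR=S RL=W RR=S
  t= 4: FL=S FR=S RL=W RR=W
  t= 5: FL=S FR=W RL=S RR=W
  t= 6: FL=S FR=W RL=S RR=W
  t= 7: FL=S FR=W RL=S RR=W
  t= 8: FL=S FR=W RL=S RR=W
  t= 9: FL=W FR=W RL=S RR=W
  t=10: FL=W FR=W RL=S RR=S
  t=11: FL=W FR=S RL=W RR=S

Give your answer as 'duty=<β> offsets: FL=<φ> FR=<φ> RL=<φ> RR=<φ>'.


duty β = stance ticks per leg = 6
FL: stance ticks = 6; W→S at t=3 → φ=9
FR: stance ticks = 6; W→S at t=11 → φ=1
RL: stance ticks = 6; W→S at t=5 → φ=7
RR: stance ticks = 6; W→S at t=10 → φ=2

duty=6 offsets: FL=9 FR=1 RL=7 RR=2


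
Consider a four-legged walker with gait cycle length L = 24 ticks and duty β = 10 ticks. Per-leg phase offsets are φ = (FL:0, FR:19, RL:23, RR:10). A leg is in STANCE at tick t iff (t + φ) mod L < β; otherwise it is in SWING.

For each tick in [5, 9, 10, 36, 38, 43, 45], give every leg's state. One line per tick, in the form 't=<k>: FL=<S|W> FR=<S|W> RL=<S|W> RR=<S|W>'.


t=5: phase=(5,0,4,15) vs β=10 → FL=S FR=S RL=S RR=W
t=9: phase=(9,4,8,19) vs β=10 → FL=S FR=S RL=S RR=W
t=10: phase=(10,5,9,20) vs β=10 → FL=W FR=S RL=S RR=W
t=36: phase=(12,7,11,22) vs β=10 → FL=W FR=S RL=W RR=W
t=38: phase=(14,9,13,0) vs β=10 → FL=W FR=S RL=W RR=S
t=43: phase=(19,14,18,5) vs β=10 → FL=W FR=W RL=W RR=S
t=45: phase=(21,16,20,7) vs β=10 → FL=W FR=W RL=W RR=S

t=5: FL=S FR=S RL=S RR=W
t=9: FL=S FR=S RL=S RR=W
t=10: FL=W FR=S RL=S RR=W
t=36: FL=W FR=S RL=W RR=W
t=38: FL=W FR=S RL=W RR=S
t=43: FL=W FR=W RL=W RR=S
t=45: FL=W FR=W RL=W RR=S


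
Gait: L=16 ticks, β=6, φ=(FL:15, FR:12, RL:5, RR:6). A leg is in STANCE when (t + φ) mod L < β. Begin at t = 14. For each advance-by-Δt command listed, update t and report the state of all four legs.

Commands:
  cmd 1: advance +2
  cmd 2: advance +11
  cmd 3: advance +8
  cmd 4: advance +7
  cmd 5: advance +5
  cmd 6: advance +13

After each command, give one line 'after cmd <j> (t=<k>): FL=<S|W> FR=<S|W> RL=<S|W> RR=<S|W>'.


start t=14: FL=W FR=W RL=S RR=S
cmd 1: advance +2 → t=16, phase=(15,12,5,6) → FL=W FR=W RL=S RR=W
cmd 2: advance +11 → t=27, phase=(10,7,0,1) → FL=W FR=W RL=S RR=S
cmd 3: advance +8 → t=35, phase=(2,15,8,9) → FL=S FR=W RL=W RR=W
cmd 4: advance +7 → t=42, phase=(9,6,15,0) → FL=W FR=W RL=W RR=S
cmd 5: advance +5 → t=47, phase=(14,11,4,5) → FL=W FR=W RL=S RR=S
cmd 6: advance +13 → t=60, phase=(11,8,1,2) → FL=W FR=W RL=S RR=S

after cmd 1 (t=16): FL=W FR=W RL=S RR=W
after cmd 2 (t=27): FL=W FR=W RL=S RR=S
after cmd 3 (t=35): FL=S FR=W RL=W RR=W
after cmd 4 (t=42): FL=W FR=W RL=W RR=S
after cmd 5 (t=47): FL=W FR=W RL=S RR=S
after cmd 6 (t=60): FL=W FR=W RL=S RR=S


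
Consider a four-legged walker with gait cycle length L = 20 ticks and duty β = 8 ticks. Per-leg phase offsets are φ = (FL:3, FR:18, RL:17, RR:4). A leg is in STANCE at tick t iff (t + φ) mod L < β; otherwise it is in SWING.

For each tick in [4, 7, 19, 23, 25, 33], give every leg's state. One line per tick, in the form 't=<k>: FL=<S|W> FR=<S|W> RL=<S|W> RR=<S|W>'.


t=4: FL=S FR=S RL=S RR=W
t=7: FL=W FR=S RL=S RR=W
t=19: FL=S FR=W RL=W RR=S
t=23: FL=S FR=S RL=S RR=S
t=25: FL=W FR=S RL=S RR=W
t=33: FL=W FR=W RL=W RR=W

t=4: phase=(7,2,1,8) vs β=8 → FL=S FR=S RL=S RR=W
t=7: phase=(10,5,4,11) vs β=8 → FL=W FR=S RL=S RR=W
t=19: phase=(2,17,16,3) vs β=8 → FL=S FR=W RL=W RR=S
t=23: phase=(6,1,0,7) vs β=8 → FL=S FR=S RL=S RR=S
t=25: phase=(8,3,2,9) vs β=8 → FL=W FR=S RL=S RR=W
t=33: phase=(16,11,10,17) vs β=8 → FL=W FR=W RL=W RR=W


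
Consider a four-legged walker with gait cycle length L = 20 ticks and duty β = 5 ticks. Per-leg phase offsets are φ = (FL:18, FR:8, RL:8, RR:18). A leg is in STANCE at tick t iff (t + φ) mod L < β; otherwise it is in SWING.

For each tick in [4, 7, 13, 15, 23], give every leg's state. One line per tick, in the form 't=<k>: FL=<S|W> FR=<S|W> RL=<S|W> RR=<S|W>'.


t=4: phase=(2,12,12,2) vs β=5 → FL=S FR=W RL=W RR=S
t=7: phase=(5,15,15,5) vs β=5 → FL=W FR=W RL=W RR=W
t=13: phase=(11,1,1,11) vs β=5 → FL=W FR=S RL=S RR=W
t=15: phase=(13,3,3,13) vs β=5 → FL=W FR=S RL=S RR=W
t=23: phase=(1,11,11,1) vs β=5 → FL=S FR=W RL=W RR=S

t=4: FL=S FR=W RL=W RR=S
t=7: FL=W FR=W RL=W RR=W
t=13: FL=W FR=S RL=S RR=W
t=15: FL=W FR=S RL=S RR=W
t=23: FL=S FR=W RL=W RR=S


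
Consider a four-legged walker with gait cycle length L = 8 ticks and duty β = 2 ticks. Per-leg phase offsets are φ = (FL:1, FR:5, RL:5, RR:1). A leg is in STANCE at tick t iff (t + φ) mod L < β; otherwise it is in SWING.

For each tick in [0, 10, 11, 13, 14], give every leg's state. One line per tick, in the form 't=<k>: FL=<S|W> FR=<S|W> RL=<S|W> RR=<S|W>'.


t=0: phase=(1,5,5,1) vs β=2 → FL=S FR=W RL=W RR=S
t=10: phase=(3,7,7,3) vs β=2 → FL=W FR=W RL=W RR=W
t=11: phase=(4,0,0,4) vs β=2 → FL=W FR=S RL=S RR=W
t=13: phase=(6,2,2,6) vs β=2 → FL=W FR=W RL=W RR=W
t=14: phase=(7,3,3,7) vs β=2 → FL=W FR=W RL=W RR=W

t=0: FL=S FR=W RL=W RR=S
t=10: FL=W FR=W RL=W RR=W
t=11: FL=W FR=S RL=S RR=W
t=13: FL=W FR=W RL=W RR=W
t=14: FL=W FR=W RL=W RR=W


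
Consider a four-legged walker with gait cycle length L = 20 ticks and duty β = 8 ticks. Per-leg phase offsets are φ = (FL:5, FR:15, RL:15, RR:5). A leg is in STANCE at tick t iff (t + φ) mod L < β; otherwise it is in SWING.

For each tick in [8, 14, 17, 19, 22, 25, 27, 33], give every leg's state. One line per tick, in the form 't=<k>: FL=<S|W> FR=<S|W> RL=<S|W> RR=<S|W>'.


t=8: phase=(13,3,3,13) vs β=8 → FL=W FR=S RL=S RR=W
t=14: phase=(19,9,9,19) vs β=8 → FL=W FR=W RL=W RR=W
t=17: phase=(2,12,12,2) vs β=8 → FL=S FR=W RL=W RR=S
t=19: phase=(4,14,14,4) vs β=8 → FL=S FR=W RL=W RR=S
t=22: phase=(7,17,17,7) vs β=8 → FL=S FR=W RL=W RR=S
t=25: phase=(10,0,0,10) vs β=8 → FL=W FR=S RL=S RR=W
t=27: phase=(12,2,2,12) vs β=8 → FL=W FR=S RL=S RR=W
t=33: phase=(18,8,8,18) vs β=8 → FL=W FR=W RL=W RR=W

t=8: FL=W FR=S RL=S RR=W
t=14: FL=W FR=W RL=W RR=W
t=17: FL=S FR=W RL=W RR=S
t=19: FL=S FR=W RL=W RR=S
t=22: FL=S FR=W RL=W RR=S
t=25: FL=W FR=S RL=S RR=W
t=27: FL=W FR=S RL=S RR=W
t=33: FL=W FR=W RL=W RR=W


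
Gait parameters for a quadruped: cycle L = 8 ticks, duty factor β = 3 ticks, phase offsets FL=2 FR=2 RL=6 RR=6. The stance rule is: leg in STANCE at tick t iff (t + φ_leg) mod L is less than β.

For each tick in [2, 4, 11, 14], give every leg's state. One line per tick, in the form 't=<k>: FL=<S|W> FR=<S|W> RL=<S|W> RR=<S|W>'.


t=2: FL=W FR=W RL=S RR=S
t=4: FL=W FR=W RL=S RR=S
t=11: FL=W FR=W RL=S RR=S
t=14: FL=S FR=S RL=W RR=W

t=2: phase=(4,4,0,0) vs β=3 → FL=W FR=W RL=S RR=S
t=4: phase=(6,6,2,2) vs β=3 → FL=W FR=W RL=S RR=S
t=11: phase=(5,5,1,1) vs β=3 → FL=W FR=W RL=S RR=S
t=14: phase=(0,0,4,4) vs β=3 → FL=S FR=S RL=W RR=W


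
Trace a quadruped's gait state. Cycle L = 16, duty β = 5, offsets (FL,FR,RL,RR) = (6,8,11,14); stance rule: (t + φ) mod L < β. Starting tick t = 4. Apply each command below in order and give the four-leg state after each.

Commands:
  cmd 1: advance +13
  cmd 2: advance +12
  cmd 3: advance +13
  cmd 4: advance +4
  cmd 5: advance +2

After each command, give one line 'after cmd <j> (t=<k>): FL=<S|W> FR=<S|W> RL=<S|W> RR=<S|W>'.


after cmd 1 (t=17): FL=W FR=W RL=W RR=W
after cmd 2 (t=29): FL=S FR=W RL=W RR=W
after cmd 3 (t=42): FL=S FR=S RL=W RR=W
after cmd 4 (t=46): FL=S FR=W RL=W RR=W
after cmd 5 (t=48): FL=W FR=W RL=W RR=W

start t=4: FL=W FR=W RL=W RR=S
cmd 1: advance +13 → t=17, phase=(7,9,12,15) → FL=W FR=W RL=W RR=W
cmd 2: advance +12 → t=29, phase=(3,5,8,11) → FL=S FR=W RL=W RR=W
cmd 3: advance +13 → t=42, phase=(0,2,5,8) → FL=S FR=S RL=W RR=W
cmd 4: advance +4 → t=46, phase=(4,6,9,12) → FL=S FR=W RL=W RR=W
cmd 5: advance +2 → t=48, phase=(6,8,11,14) → FL=W FR=W RL=W RR=W


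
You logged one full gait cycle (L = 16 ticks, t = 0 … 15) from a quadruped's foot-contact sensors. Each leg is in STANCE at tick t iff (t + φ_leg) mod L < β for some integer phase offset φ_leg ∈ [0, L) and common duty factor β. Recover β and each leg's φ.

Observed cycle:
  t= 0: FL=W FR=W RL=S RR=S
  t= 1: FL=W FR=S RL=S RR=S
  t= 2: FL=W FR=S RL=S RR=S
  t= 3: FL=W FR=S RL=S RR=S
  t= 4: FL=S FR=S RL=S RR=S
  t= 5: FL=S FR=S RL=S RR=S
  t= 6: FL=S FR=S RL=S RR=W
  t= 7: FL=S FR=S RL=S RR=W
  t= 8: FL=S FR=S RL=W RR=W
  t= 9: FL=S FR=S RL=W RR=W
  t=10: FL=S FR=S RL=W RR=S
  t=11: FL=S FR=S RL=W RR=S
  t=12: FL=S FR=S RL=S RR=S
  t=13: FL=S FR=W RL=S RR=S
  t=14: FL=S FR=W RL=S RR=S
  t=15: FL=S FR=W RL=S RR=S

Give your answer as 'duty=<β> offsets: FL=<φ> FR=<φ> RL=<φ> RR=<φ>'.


duty β = stance ticks per leg = 12
FL: stance ticks = 12; W→S at t=4 → φ=12
FR: stance ticks = 12; W→S at t=1 → φ=15
RL: stance ticks = 12; W→S at t=12 → φ=4
RR: stance ticks = 12; W→S at t=10 → φ=6

duty=12 offsets: FL=12 FR=15 RL=4 RR=6


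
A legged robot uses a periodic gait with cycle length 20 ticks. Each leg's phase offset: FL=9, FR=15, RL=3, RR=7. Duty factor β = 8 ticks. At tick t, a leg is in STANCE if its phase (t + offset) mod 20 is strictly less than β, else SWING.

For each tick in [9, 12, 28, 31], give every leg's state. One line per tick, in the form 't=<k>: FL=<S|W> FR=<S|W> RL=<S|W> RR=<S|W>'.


t=9: phase=(18,4,12,16) vs β=8 → FL=W FR=S RL=W RR=W
t=12: phase=(1,7,15,19) vs β=8 → FL=S FR=S RL=W RR=W
t=28: phase=(17,3,11,15) vs β=8 → FL=W FR=S RL=W RR=W
t=31: phase=(0,6,14,18) vs β=8 → FL=S FR=S RL=W RR=W

t=9: FL=W FR=S RL=W RR=W
t=12: FL=S FR=S RL=W RR=W
t=28: FL=W FR=S RL=W RR=W
t=31: FL=S FR=S RL=W RR=W


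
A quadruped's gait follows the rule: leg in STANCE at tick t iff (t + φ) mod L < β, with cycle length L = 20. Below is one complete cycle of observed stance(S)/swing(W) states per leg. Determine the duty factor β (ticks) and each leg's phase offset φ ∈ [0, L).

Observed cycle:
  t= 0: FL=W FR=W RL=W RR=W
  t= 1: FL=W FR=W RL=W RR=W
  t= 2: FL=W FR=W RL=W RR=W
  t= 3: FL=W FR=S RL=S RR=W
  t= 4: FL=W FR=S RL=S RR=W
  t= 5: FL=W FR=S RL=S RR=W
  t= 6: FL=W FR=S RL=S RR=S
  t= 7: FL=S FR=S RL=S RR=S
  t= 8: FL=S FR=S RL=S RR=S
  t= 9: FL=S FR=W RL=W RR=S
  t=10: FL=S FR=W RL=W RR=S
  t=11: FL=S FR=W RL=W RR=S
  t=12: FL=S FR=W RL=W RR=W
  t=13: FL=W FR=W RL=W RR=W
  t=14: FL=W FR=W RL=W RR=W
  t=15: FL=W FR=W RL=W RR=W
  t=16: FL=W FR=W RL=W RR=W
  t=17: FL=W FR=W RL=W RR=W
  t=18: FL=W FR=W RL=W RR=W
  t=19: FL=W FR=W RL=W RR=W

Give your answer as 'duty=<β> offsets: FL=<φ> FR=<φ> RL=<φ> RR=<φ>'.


duty=6 offsets: FL=13 FR=17 RL=17 RR=14

duty β = stance ticks per leg = 6
FL: stance ticks = 6; W→S at t=7 → φ=13
FR: stance ticks = 6; W→S at t=3 → φ=17
RL: stance ticks = 6; W→S at t=3 → φ=17
RR: stance ticks = 6; W→S at t=6 → φ=14


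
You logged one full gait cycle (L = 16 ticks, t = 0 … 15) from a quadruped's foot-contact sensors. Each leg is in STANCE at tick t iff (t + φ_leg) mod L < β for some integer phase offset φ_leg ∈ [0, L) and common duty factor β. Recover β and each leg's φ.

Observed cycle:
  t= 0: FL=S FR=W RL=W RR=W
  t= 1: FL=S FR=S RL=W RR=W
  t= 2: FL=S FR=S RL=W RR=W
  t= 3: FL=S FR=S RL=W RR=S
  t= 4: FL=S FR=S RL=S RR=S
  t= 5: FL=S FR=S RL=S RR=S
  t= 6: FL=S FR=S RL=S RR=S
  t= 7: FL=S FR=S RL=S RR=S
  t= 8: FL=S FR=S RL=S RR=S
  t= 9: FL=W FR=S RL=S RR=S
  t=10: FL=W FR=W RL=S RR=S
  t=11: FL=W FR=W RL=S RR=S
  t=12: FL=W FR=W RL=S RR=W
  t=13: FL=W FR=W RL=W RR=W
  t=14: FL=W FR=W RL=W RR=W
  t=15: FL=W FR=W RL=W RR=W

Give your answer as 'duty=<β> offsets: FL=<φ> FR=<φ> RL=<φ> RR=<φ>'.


duty β = stance ticks per leg = 9
FL: stance ticks = 9; W→S at t=0 → φ=0
FR: stance ticks = 9; W→S at t=1 → φ=15
RL: stance ticks = 9; W→S at t=4 → φ=12
RR: stance ticks = 9; W→S at t=3 → φ=13

duty=9 offsets: FL=0 FR=15 RL=12 RR=13


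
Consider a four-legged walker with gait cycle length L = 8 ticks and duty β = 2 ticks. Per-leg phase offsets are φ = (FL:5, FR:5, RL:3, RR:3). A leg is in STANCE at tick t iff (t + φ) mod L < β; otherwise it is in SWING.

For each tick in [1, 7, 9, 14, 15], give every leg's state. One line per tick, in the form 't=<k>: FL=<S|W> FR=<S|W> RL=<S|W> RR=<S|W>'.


t=1: phase=(6,6,4,4) vs β=2 → FL=W FR=W RL=W RR=W
t=7: phase=(4,4,2,2) vs β=2 → FL=W FR=W RL=W RR=W
t=9: phase=(6,6,4,4) vs β=2 → FL=W FR=W RL=W RR=W
t=14: phase=(3,3,1,1) vs β=2 → FL=W FR=W RL=S RR=S
t=15: phase=(4,4,2,2) vs β=2 → FL=W FR=W RL=W RR=W

t=1: FL=W FR=W RL=W RR=W
t=7: FL=W FR=W RL=W RR=W
t=9: FL=W FR=W RL=W RR=W
t=14: FL=W FR=W RL=S RR=S
t=15: FL=W FR=W RL=W RR=W


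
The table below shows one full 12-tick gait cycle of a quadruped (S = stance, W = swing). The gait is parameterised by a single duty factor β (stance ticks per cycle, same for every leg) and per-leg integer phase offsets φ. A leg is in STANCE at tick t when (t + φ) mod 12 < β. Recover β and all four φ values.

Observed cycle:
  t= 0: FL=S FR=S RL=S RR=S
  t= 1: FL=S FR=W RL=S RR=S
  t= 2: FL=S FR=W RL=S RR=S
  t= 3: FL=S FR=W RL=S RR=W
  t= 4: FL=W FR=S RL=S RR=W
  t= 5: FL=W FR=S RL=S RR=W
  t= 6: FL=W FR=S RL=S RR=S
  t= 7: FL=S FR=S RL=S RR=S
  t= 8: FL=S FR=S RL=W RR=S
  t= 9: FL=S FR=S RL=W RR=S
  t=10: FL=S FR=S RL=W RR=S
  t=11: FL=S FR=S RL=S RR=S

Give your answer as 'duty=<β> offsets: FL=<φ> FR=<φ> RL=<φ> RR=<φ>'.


duty=9 offsets: FL=5 FR=8 RL=1 RR=6

duty β = stance ticks per leg = 9
FL: stance ticks = 9; W→S at t=7 → φ=5
FR: stance ticks = 9; W→S at t=4 → φ=8
RL: stance ticks = 9; W→S at t=11 → φ=1
RR: stance ticks = 9; W→S at t=6 → φ=6


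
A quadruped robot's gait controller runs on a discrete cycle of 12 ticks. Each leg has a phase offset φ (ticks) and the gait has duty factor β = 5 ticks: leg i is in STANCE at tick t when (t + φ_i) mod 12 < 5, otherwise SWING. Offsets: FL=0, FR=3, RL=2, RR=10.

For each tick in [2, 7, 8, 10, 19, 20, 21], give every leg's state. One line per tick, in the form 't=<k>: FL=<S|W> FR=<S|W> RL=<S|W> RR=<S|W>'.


t=2: FL=S FR=W RL=S RR=S
t=7: FL=W FR=W RL=W RR=W
t=8: FL=W FR=W RL=W RR=W
t=10: FL=W FR=S RL=S RR=W
t=19: FL=W FR=W RL=W RR=W
t=20: FL=W FR=W RL=W RR=W
t=21: FL=W FR=S RL=W RR=W

t=2: phase=(2,5,4,0) vs β=5 → FL=S FR=W RL=S RR=S
t=7: phase=(7,10,9,5) vs β=5 → FL=W FR=W RL=W RR=W
t=8: phase=(8,11,10,6) vs β=5 → FL=W FR=W RL=W RR=W
t=10: phase=(10,1,0,8) vs β=5 → FL=W FR=S RL=S RR=W
t=19: phase=(7,10,9,5) vs β=5 → FL=W FR=W RL=W RR=W
t=20: phase=(8,11,10,6) vs β=5 → FL=W FR=W RL=W RR=W
t=21: phase=(9,0,11,7) vs β=5 → FL=W FR=S RL=W RR=W


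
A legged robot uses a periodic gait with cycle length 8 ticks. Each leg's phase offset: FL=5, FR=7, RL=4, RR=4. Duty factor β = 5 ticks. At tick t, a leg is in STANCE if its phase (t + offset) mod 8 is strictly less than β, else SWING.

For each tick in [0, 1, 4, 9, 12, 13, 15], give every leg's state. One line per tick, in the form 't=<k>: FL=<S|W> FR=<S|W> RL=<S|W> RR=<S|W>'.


t=0: FL=W FR=W RL=S RR=S
t=1: FL=W FR=S RL=W RR=W
t=4: FL=S FR=S RL=S RR=S
t=9: FL=W FR=S RL=W RR=W
t=12: FL=S FR=S RL=S RR=S
t=13: FL=S FR=S RL=S RR=S
t=15: FL=S FR=W RL=S RR=S

t=0: phase=(5,7,4,4) vs β=5 → FL=W FR=W RL=S RR=S
t=1: phase=(6,0,5,5) vs β=5 → FL=W FR=S RL=W RR=W
t=4: phase=(1,3,0,0) vs β=5 → FL=S FR=S RL=S RR=S
t=9: phase=(6,0,5,5) vs β=5 → FL=W FR=S RL=W RR=W
t=12: phase=(1,3,0,0) vs β=5 → FL=S FR=S RL=S RR=S
t=13: phase=(2,4,1,1) vs β=5 → FL=S FR=S RL=S RR=S
t=15: phase=(4,6,3,3) vs β=5 → FL=S FR=W RL=S RR=S


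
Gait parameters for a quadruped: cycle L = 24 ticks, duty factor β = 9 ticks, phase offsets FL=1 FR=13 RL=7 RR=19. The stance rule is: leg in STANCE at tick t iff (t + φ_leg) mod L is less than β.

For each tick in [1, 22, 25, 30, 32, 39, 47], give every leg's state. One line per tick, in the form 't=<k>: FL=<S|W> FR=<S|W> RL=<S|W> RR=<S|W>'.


t=1: phase=(2,14,8,20) vs β=9 → FL=S FR=W RL=S RR=W
t=22: phase=(23,11,5,17) vs β=9 → FL=W FR=W RL=S RR=W
t=25: phase=(2,14,8,20) vs β=9 → FL=S FR=W RL=S RR=W
t=30: phase=(7,19,13,1) vs β=9 → FL=S FR=W RL=W RR=S
t=32: phase=(9,21,15,3) vs β=9 → FL=W FR=W RL=W RR=S
t=39: phase=(16,4,22,10) vs β=9 → FL=W FR=S RL=W RR=W
t=47: phase=(0,12,6,18) vs β=9 → FL=S FR=W RL=S RR=W

t=1: FL=S FR=W RL=S RR=W
t=22: FL=W FR=W RL=S RR=W
t=25: FL=S FR=W RL=S RR=W
t=30: FL=S FR=W RL=W RR=S
t=32: FL=W FR=W RL=W RR=S
t=39: FL=W FR=S RL=W RR=W
t=47: FL=S FR=W RL=S RR=W


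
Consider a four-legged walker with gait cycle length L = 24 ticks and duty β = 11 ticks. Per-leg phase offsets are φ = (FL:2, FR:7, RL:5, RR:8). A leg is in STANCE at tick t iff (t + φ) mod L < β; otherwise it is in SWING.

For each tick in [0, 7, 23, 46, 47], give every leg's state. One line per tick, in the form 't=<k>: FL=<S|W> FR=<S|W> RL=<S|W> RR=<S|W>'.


t=0: FL=S FR=S RL=S RR=S
t=7: FL=S FR=W RL=W RR=W
t=23: FL=S FR=S RL=S RR=S
t=46: FL=S FR=S RL=S RR=S
t=47: FL=S FR=S RL=S RR=S

t=0: phase=(2,7,5,8) vs β=11 → FL=S FR=S RL=S RR=S
t=7: phase=(9,14,12,15) vs β=11 → FL=S FR=W RL=W RR=W
t=23: phase=(1,6,4,7) vs β=11 → FL=S FR=S RL=S RR=S
t=46: phase=(0,5,3,6) vs β=11 → FL=S FR=S RL=S RR=S
t=47: phase=(1,6,4,7) vs β=11 → FL=S FR=S RL=S RR=S


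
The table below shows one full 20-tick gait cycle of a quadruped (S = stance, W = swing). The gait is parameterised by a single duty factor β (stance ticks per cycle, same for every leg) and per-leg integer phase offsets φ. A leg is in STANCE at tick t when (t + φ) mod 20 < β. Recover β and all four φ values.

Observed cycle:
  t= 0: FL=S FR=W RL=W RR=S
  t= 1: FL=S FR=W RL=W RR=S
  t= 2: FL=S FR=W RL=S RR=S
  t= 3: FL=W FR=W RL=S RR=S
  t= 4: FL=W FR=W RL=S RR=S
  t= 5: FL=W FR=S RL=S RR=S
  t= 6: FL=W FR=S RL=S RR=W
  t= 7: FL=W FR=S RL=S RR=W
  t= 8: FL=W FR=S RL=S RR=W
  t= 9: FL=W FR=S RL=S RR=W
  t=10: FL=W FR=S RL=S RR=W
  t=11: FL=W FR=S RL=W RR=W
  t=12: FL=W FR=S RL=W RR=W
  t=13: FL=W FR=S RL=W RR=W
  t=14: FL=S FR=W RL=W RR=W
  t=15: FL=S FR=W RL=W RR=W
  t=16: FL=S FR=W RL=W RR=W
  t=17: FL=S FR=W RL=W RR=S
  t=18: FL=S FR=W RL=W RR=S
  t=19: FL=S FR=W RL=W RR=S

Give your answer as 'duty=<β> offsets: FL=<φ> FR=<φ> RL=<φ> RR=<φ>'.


duty β = stance ticks per leg = 9
FL: stance ticks = 9; W→S at t=14 → φ=6
FR: stance ticks = 9; W→S at t=5 → φ=15
RL: stance ticks = 9; W→S at t=2 → φ=18
RR: stance ticks = 9; W→S at t=17 → φ=3

duty=9 offsets: FL=6 FR=15 RL=18 RR=3


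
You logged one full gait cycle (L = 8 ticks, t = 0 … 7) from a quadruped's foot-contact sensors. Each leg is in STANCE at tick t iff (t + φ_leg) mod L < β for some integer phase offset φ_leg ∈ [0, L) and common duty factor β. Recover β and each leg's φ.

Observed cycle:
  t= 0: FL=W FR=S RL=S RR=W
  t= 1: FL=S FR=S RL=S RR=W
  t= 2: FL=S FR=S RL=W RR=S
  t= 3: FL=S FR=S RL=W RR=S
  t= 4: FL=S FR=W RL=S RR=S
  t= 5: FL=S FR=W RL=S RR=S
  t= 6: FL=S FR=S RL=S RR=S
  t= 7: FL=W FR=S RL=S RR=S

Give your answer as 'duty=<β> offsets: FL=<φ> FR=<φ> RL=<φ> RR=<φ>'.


duty=6 offsets: FL=7 FR=2 RL=4 RR=6

duty β = stance ticks per leg = 6
FL: stance ticks = 6; W→S at t=1 → φ=7
FR: stance ticks = 6; W→S at t=6 → φ=2
RL: stance ticks = 6; W→S at t=4 → φ=4
RR: stance ticks = 6; W→S at t=2 → φ=6


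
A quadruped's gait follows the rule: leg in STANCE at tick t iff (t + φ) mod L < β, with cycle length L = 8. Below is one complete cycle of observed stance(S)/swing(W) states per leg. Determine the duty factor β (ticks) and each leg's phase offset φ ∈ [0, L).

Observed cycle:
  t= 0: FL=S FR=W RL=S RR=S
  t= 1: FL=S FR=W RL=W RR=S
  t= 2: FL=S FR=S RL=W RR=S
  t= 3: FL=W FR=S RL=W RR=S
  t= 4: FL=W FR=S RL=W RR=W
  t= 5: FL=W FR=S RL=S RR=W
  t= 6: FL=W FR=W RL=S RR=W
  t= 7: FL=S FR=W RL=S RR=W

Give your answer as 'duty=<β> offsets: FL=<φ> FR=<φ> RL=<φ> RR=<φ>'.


duty=4 offsets: FL=1 FR=6 RL=3 RR=0

duty β = stance ticks per leg = 4
FL: stance ticks = 4; W→S at t=7 → φ=1
FR: stance ticks = 4; W→S at t=2 → φ=6
RL: stance ticks = 4; W→S at t=5 → φ=3
RR: stance ticks = 4; W→S at t=0 → φ=0


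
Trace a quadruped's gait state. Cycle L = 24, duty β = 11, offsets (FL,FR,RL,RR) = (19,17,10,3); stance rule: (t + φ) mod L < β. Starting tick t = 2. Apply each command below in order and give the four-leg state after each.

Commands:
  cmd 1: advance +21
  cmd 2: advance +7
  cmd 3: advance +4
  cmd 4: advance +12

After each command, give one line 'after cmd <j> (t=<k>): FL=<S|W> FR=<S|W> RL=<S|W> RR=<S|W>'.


after cmd 1 (t=23): FL=W FR=W RL=S RR=S
after cmd 2 (t=30): FL=S FR=W RL=W RR=S
after cmd 3 (t=34): FL=S FR=S RL=W RR=W
after cmd 4 (t=46): FL=W FR=W RL=S RR=S

start t=2: FL=W FR=W RL=W RR=S
cmd 1: advance +21 → t=23, phase=(18,16,9,2) → FL=W FR=W RL=S RR=S
cmd 2: advance +7 → t=30, phase=(1,23,16,9) → FL=S FR=W RL=W RR=S
cmd 3: advance +4 → t=34, phase=(5,3,20,13) → FL=S FR=S RL=W RR=W
cmd 4: advance +12 → t=46, phase=(17,15,8,1) → FL=W FR=W RL=S RR=S


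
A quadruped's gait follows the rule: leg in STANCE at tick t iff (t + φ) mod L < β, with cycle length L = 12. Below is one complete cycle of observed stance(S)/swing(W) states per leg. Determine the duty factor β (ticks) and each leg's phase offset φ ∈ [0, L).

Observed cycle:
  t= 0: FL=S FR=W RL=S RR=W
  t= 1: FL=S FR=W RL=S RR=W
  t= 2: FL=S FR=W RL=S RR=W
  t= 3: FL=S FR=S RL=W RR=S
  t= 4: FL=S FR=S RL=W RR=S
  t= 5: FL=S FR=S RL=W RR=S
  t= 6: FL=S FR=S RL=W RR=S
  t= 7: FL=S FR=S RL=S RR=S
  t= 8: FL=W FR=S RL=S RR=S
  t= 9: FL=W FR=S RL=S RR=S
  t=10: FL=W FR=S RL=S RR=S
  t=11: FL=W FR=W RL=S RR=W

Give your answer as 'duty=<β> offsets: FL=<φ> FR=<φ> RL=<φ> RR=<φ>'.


duty=8 offsets: FL=0 FR=9 RL=5 RR=9

duty β = stance ticks per leg = 8
FL: stance ticks = 8; W→S at t=0 → φ=0
FR: stance ticks = 8; W→S at t=3 → φ=9
RL: stance ticks = 8; W→S at t=7 → φ=5
RR: stance ticks = 8; W→S at t=3 → φ=9


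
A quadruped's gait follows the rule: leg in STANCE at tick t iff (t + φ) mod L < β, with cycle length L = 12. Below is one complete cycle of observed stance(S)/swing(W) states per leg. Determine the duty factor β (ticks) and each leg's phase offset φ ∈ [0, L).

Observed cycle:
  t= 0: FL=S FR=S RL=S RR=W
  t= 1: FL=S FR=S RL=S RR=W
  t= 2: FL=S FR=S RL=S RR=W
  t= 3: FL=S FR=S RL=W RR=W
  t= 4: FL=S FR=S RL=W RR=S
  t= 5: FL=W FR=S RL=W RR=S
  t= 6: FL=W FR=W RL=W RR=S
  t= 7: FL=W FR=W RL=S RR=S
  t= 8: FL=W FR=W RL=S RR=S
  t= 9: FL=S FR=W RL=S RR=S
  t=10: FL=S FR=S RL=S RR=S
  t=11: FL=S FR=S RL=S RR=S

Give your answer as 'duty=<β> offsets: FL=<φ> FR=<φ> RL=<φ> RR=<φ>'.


duty β = stance ticks per leg = 8
FL: stance ticks = 8; W→S at t=9 → φ=3
FR: stance ticks = 8; W→S at t=10 → φ=2
RL: stance ticks = 8; W→S at t=7 → φ=5
RR: stance ticks = 8; W→S at t=4 → φ=8

duty=8 offsets: FL=3 FR=2 RL=5 RR=8


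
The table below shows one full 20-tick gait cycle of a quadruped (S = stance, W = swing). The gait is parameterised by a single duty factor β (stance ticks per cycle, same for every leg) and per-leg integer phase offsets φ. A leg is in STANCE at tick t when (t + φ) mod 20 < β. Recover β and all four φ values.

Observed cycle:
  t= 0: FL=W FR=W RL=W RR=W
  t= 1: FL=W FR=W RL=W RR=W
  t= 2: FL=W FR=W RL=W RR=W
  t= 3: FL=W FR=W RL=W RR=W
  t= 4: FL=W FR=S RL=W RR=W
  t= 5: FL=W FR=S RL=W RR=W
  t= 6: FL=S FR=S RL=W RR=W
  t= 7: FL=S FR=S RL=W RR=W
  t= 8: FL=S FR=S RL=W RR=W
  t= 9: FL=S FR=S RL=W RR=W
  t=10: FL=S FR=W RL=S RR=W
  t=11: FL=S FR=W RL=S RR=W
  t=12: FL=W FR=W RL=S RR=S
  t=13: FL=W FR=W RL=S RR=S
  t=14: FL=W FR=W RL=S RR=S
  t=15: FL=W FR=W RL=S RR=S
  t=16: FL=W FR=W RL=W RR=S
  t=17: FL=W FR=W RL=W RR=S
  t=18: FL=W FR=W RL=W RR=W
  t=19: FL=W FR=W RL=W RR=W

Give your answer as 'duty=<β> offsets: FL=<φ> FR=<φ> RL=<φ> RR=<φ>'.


duty β = stance ticks per leg = 6
FL: stance ticks = 6; W→S at t=6 → φ=14
FR: stance ticks = 6; W→S at t=4 → φ=16
RL: stance ticks = 6; W→S at t=10 → φ=10
RR: stance ticks = 6; W→S at t=12 → φ=8

duty=6 offsets: FL=14 FR=16 RL=10 RR=8
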